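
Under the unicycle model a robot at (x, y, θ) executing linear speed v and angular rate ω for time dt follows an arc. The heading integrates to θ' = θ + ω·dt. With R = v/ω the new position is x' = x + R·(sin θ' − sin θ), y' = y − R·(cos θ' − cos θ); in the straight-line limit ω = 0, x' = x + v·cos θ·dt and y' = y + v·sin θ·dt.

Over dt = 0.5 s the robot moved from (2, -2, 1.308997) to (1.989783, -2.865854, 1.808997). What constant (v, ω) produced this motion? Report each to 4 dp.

Δθ = 1.808997 − 1.308997 = 0.500000
ω = Δθ/dt = 0.500000/0.5 = 1.0000
R = −Δy/(cos θ' − cos θ) = -1.7500
v = R·ω = -1.7500·1.0000 = -1.7500

v = -1.7500, ω = 1.0000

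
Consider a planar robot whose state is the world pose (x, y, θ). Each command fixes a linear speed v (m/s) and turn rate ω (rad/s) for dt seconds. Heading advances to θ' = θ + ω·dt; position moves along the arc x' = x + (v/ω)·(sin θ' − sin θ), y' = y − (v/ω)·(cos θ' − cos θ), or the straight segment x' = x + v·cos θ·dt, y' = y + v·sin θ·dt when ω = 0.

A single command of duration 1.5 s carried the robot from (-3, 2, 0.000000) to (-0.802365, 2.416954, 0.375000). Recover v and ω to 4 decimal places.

Δθ = 0.375000 − 0.000000 = 0.375000
ω = Δθ/dt = 0.375000/1.5 = 0.2500
R = Δx/(sin θ' − sin θ) = 6.0000
v = R·ω = 6.0000·0.2500 = 1.5000

v = 1.5000, ω = 0.2500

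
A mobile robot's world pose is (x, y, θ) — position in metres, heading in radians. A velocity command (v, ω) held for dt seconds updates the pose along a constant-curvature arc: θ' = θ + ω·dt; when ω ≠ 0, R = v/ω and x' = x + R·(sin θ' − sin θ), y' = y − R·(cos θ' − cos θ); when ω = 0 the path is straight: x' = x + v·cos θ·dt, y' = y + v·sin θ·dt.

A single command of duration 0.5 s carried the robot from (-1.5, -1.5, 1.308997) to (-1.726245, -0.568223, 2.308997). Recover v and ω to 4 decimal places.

v = 2.0000, ω = 2.0000

Δθ = 2.308997 − 1.308997 = 1.000000
ω = Δθ/dt = 1.000000/0.5 = 2.0000
R = −Δy/(cos θ' − cos θ) = 1.0000
v = R·ω = 1.0000·2.0000 = 2.0000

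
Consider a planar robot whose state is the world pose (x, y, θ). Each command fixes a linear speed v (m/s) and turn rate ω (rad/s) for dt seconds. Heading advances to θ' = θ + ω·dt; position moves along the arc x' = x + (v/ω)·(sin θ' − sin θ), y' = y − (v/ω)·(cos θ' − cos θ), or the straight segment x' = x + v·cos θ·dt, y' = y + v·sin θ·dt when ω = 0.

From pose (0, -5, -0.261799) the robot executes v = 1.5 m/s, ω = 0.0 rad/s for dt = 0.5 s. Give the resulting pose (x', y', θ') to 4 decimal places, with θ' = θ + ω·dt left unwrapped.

θ' = -0.2618 + 0.0·0.5 = -0.2618
ω = 0 → straight: x' = 0 + 1.5·cos(-0.2618)·0.5 = 0.7244
y' = -5 + 1.5·sin(-0.2618)·0.5 = -5.1941

(0.7244, -5.1941, -0.2618)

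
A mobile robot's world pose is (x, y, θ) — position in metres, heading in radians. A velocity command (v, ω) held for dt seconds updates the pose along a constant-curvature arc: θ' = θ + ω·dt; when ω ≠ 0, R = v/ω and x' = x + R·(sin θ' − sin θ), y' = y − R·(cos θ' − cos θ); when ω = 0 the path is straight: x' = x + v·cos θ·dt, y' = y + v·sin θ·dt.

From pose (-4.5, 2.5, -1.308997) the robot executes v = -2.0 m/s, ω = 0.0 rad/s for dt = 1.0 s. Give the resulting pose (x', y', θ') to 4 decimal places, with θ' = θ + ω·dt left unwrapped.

θ' = -1.3090 + 0.0·1.0 = -1.3090
ω = 0 → straight: x' = -4.5 + -2.0·cos(-1.3090)·1.0 = -5.0176
y' = 2.5 + -2.0·sin(-1.3090)·1.0 = 4.4319

(-5.0176, 4.4319, -1.3090)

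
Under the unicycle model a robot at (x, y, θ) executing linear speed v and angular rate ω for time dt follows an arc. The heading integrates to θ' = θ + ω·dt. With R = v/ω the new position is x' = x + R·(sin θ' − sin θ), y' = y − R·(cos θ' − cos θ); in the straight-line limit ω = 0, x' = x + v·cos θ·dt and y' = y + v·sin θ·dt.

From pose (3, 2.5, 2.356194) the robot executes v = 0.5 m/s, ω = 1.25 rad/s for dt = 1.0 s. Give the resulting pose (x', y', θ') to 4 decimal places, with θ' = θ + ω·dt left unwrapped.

(2.5379, 2.5748, 3.6062)

θ' = 2.3562 + 1.25·1.0 = 3.6062
R = v/ω = 0.5/1.25 = 0.4000
x' = 3 + 0.4000·(sin 3.6062 − sin 2.3562) = 2.5379
y' = 2.5 − 0.4000·(cos 3.6062 − cos 2.3562) = 2.5748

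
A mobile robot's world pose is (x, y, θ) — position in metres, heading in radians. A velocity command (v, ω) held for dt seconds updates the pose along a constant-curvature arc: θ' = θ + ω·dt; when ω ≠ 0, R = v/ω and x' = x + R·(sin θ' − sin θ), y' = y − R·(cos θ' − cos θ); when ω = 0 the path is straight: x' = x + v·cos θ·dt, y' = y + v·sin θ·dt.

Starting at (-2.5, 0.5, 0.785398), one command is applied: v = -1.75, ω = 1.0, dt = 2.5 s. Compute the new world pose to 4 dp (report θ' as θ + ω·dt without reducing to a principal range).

θ' = 0.7854 + 1.0·2.5 = 3.2854
R = v/ω = -1.75/1.0 = -1.7500
x' = -2.5 + -1.7500·(sin 3.2854 − sin 0.7854) = -1.0118
y' = 0.5 − -1.7500·(cos 3.2854 − cos 0.7854) = -2.4694

(-1.0118, -2.4694, 3.2854)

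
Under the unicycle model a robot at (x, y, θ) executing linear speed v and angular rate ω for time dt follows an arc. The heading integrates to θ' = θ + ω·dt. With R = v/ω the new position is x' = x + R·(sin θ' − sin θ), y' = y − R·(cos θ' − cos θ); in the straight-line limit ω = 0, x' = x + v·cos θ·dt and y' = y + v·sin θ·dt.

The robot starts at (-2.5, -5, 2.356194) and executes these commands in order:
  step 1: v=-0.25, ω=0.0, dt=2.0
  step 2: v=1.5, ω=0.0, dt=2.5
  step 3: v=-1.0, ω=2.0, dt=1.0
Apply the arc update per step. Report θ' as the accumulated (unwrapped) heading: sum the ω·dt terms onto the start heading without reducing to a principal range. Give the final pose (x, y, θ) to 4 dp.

(-3.9759, -2.5227, 4.3562)

step 1: θ'=2.3562 (straight) → pose (-2.1464, -5.3536, 2.3562)
step 2: θ'=2.3562 (straight) → pose (-4.7981, -2.7019, 2.3562)
step 3: θ'=4.3562 (R=-0.5000) → pose (-3.9759, -2.5227, 4.3562)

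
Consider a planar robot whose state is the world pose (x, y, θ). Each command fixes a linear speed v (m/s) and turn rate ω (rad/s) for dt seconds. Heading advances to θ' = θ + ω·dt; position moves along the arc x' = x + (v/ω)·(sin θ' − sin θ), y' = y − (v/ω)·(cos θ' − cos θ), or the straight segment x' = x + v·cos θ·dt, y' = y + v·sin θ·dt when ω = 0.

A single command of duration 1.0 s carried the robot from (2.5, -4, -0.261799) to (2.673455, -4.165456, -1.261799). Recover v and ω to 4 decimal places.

v = 0.2500, ω = -1.0000

Δθ = -1.261799 − -0.261799 = -1.000000
ω = Δθ/dt = -1.000000/1.0 = -1.0000
R = Δx/(sin θ' − sin θ) = -0.2500
v = R·ω = -0.2500·-1.0000 = 0.2500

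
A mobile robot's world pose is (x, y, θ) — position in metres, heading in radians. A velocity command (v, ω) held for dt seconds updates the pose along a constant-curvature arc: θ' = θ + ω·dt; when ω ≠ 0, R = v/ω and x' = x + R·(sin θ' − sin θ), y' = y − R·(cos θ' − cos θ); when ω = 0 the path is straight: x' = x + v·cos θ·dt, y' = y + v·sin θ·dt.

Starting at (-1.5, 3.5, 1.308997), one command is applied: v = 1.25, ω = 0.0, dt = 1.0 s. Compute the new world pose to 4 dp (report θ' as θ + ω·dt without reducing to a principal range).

(-1.1765, 4.7074, 1.3090)

θ' = 1.3090 + 0.0·1.0 = 1.3090
ω = 0 → straight: x' = -1.5 + 1.25·cos(1.3090)·1.0 = -1.1765
y' = 3.5 + 1.25·sin(1.3090)·1.0 = 4.7074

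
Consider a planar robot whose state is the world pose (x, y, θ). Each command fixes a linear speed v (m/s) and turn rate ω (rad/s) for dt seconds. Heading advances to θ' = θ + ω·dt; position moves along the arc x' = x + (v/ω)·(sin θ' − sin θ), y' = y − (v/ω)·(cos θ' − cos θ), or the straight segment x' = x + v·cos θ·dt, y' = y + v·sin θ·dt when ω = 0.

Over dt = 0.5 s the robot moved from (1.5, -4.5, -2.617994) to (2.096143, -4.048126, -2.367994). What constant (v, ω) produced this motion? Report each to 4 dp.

Δθ = -2.367994 − -2.617994 = 0.250000
ω = Δθ/dt = 0.250000/0.5 = 0.5000
R = Δx/(sin θ' − sin θ) = -3.0000
v = R·ω = -3.0000·0.5000 = -1.5000

v = -1.5000, ω = 0.5000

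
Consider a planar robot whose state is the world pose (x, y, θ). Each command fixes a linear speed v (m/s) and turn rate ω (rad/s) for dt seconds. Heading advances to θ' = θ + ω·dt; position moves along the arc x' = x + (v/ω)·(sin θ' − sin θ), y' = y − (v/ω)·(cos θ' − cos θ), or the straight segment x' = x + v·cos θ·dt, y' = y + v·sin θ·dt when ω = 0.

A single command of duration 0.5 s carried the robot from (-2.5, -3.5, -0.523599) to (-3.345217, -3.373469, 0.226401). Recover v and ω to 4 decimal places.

Δθ = 0.226401 − -0.523599 = 0.750000
ω = Δθ/dt = 0.750000/0.5 = 1.5000
R = Δx/(sin θ' − sin θ) = -1.1667
v = R·ω = -1.1667·1.5000 = -1.7500

v = -1.7500, ω = 1.5000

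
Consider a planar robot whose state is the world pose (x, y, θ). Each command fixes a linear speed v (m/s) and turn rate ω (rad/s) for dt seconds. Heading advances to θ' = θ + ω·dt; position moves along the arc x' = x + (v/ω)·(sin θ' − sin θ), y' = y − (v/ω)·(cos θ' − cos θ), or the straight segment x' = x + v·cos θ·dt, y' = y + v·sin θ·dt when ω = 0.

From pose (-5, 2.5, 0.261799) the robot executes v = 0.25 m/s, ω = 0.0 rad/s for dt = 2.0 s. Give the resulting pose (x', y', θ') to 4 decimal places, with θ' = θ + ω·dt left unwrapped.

θ' = 0.2618 + 0.0·2.0 = 0.2618
ω = 0 → straight: x' = -5 + 0.25·cos(0.2618)·2.0 = -4.5170
y' = 2.5 + 0.25·sin(0.2618)·2.0 = 2.6294

(-4.5170, 2.6294, 0.2618)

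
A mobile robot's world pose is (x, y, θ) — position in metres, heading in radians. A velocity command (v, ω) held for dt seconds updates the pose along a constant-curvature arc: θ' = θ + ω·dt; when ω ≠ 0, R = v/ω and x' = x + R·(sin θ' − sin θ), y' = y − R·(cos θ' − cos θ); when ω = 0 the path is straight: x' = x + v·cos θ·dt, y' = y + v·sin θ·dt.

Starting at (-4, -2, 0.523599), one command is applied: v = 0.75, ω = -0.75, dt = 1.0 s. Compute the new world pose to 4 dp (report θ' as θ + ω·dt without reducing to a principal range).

θ' = 0.5236 + -0.75·1.0 = -0.2264
R = v/ω = 0.75/-0.75 = -1.0000
x' = -4 + -1.0000·(sin -0.2264 − sin 0.5236) = -3.2755
y' = -2 − -1.0000·(cos -0.2264 − cos 0.5236) = -1.8915

(-3.2755, -1.8915, -0.2264)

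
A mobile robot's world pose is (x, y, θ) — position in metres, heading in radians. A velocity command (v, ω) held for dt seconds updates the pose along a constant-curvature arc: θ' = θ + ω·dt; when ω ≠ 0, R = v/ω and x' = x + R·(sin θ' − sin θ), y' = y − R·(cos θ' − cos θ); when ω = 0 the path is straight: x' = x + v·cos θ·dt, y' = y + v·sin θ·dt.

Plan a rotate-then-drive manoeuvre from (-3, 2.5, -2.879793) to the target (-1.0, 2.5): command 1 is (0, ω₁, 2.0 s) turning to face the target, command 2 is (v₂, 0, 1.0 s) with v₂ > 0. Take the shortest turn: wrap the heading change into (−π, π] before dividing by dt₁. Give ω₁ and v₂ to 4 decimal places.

heading to target = atan2(2.5−2.5, -1−-3) = 0.0000
Δθ = wrap(0.0000 − -2.8798) = 2.8798; ω₁ = Δθ/dt₁ = 1.4399
distance = √((-1−-3)² + (2.5−2.5)²) = 2.0000; v₂ = distance/dt₂ = 2.0000

ω₁ = 1.4399, v₂ = 2.0000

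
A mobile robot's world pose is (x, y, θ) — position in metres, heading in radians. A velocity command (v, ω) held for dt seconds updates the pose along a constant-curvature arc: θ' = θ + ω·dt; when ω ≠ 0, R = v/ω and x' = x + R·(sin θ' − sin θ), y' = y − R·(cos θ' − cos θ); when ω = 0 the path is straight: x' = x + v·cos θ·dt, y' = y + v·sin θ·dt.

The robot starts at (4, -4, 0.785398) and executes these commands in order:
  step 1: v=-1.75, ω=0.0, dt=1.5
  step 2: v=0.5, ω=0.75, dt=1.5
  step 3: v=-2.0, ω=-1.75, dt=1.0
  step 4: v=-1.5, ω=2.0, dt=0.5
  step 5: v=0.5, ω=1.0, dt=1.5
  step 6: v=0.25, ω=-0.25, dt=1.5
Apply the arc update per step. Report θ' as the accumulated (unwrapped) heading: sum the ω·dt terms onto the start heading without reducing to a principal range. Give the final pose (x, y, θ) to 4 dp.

step 1: θ'=0.7854 (straight) → pose (2.1438, -5.8562, 0.7854)
step 2: θ'=1.9104 (R=0.6667) → pose (2.3010, -5.1627, 1.9104)
step 3: θ'=0.1604 (R=1.1429) → pose (1.4060, -6.6716, 0.1604)
step 4: θ'=1.1604 (R=-0.7500) → pose (0.8380, -7.1127, 1.1604)
step 5: θ'=2.6604 (R=0.5000) → pose (0.6110, -6.4700, 2.6604)
step 6: θ'=2.2854 (R=-1.0000) → pose (0.3185, -6.2389, 2.2854)

(0.3185, -6.2389, 2.2854)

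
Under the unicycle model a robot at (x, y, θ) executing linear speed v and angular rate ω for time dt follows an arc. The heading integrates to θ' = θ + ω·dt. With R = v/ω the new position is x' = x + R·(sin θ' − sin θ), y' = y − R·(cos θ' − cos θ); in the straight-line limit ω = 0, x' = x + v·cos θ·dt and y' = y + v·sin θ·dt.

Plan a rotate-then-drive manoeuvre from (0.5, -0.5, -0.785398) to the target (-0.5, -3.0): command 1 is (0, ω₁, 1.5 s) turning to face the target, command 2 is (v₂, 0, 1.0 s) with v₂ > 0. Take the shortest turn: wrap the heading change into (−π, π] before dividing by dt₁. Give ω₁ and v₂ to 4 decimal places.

heading to target = atan2(-3−-0.5, -0.5−0.5) = -1.9513
Δθ = wrap(-1.9513 − -0.7854) = -1.1659; ω₁ = Δθ/dt₁ = -0.7773
distance = √((-0.5−0.5)² + (-3−-0.5)²) = 2.6926; v₂ = distance/dt₂ = 2.6926

ω₁ = -0.7773, v₂ = 2.6926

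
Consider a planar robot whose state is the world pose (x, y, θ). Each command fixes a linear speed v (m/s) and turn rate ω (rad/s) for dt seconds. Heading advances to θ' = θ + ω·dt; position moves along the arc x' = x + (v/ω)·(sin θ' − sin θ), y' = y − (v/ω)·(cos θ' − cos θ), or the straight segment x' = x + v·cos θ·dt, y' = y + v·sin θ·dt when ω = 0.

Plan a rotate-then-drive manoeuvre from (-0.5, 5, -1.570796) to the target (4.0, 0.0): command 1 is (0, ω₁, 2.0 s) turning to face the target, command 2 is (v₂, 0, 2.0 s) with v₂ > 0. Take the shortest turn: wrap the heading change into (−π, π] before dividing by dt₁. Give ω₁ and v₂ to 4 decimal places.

ω₁ = 0.3664, v₂ = 3.3634

heading to target = atan2(0−5, 4−-0.5) = -0.8380
Δθ = wrap(-0.8380 − -1.5708) = 0.7328; ω₁ = Δθ/dt₁ = 0.3664
distance = √((4−-0.5)² + (0−5)²) = 6.7268; v₂ = distance/dt₂ = 3.3634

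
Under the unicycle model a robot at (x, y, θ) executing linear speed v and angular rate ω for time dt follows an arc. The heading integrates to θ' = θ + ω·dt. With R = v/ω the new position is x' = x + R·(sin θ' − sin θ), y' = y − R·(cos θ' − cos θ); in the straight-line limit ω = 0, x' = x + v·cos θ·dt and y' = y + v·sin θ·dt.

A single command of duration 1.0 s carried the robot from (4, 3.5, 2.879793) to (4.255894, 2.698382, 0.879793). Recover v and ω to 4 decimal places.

Δθ = 0.879793 − 2.879793 = -2.000000
ω = Δθ/dt = -2.000000/1.0 = -2.0000
R = −Δy/(cos θ' − cos θ) = 0.5000
v = R·ω = 0.5000·-2.0000 = -1.0000

v = -1.0000, ω = -2.0000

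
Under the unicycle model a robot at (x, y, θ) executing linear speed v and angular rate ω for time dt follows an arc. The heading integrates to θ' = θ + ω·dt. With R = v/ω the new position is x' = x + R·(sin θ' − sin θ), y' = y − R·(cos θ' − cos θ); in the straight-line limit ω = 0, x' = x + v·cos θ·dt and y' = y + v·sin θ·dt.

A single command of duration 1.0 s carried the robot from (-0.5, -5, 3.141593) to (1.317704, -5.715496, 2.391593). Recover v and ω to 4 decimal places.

v = -2.0000, ω = -0.7500

Δθ = 2.391593 − 3.141593 = -0.750000
ω = Δθ/dt = -0.750000/1.0 = -0.7500
R = Δx/(sin θ' − sin θ) = 2.6667
v = R·ω = 2.6667·-0.7500 = -2.0000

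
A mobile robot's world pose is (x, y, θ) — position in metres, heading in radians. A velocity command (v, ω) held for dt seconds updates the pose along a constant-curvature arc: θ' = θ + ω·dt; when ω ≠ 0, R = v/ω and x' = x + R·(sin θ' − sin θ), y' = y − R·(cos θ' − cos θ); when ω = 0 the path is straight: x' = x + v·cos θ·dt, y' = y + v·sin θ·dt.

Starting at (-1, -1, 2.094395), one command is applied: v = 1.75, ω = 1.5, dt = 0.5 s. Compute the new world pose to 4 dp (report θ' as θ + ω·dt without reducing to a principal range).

θ' = 2.0944 + 1.5·0.5 = 2.8444
R = v/ω = 1.75/1.5 = 1.1667
x' = -1 + 1.1667·(sin 2.8444 − sin 2.0944) = -1.6687
y' = -1 − 1.1667·(cos 2.8444 − cos 2.0944) = -0.4678

(-1.6687, -0.4678, 2.8444)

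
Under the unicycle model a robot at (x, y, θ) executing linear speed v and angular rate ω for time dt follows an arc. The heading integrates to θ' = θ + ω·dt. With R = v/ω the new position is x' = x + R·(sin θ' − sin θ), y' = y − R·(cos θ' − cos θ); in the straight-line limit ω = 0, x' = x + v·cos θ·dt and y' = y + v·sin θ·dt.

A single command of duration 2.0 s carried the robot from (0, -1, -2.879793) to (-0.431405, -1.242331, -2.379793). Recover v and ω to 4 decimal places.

v = 0.2500, ω = 0.2500

Δθ = -2.379793 − -2.879793 = 0.500000
ω = Δθ/dt = 0.500000/2.0 = 0.2500
R = Δx/(sin θ' − sin θ) = 1.0000
v = R·ω = 1.0000·0.2500 = 0.2500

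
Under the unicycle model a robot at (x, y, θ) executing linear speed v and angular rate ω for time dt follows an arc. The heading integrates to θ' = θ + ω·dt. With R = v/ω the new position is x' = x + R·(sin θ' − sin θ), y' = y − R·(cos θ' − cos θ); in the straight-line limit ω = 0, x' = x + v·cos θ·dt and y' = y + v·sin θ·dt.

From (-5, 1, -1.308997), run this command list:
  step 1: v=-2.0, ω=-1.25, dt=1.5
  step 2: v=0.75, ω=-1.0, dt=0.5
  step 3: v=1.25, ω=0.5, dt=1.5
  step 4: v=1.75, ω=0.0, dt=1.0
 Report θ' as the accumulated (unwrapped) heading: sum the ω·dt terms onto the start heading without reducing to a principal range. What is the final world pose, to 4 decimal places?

(-7.2602, 3.0641, -2.9340)

step 1: θ'=-3.1840 (R=1.6000) → pose (-3.3867, 3.0127, -3.1840)
step 2: θ'=-3.6840 (R=-0.7500) → pose (-3.7420, 3.1196, -3.6840)
step 3: θ'=-2.9340 (R=2.5000) → pose (-5.5478, 3.4248, -2.9340)
step 4: θ'=-2.9340 (straight) → pose (-7.2602, 3.0641, -2.9340)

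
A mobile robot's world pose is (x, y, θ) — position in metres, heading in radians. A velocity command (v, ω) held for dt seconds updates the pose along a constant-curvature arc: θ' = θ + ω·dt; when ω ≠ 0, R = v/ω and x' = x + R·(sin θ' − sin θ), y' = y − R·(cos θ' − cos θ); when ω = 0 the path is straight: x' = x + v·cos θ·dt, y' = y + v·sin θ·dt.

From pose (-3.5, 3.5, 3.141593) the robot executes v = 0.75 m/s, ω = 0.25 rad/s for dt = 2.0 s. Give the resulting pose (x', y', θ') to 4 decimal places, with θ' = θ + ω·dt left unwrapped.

θ' = 3.1416 + 0.25·2.0 = 3.6416
R = v/ω = 0.75/0.25 = 3.0000
x' = -3.5 + 3.0000·(sin 3.6416 − sin 3.1416) = -4.9383
y' = 3.5 − 3.0000·(cos 3.6416 − cos 3.1416) = 3.1327

(-4.9383, 3.1327, 3.6416)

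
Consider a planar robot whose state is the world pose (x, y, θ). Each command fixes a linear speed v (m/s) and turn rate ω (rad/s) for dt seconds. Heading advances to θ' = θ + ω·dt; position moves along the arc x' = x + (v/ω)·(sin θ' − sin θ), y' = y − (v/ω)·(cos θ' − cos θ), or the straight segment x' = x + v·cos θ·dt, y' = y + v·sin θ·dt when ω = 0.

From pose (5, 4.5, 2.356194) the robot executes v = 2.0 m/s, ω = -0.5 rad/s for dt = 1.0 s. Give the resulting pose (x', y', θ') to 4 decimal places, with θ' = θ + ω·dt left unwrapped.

(3.9902, 6.2023, 1.8562)

θ' = 2.3562 + -0.5·1.0 = 1.8562
R = v/ω = 2.0/-0.5 = -4.0000
x' = 5 + -4.0000·(sin 1.8562 − sin 2.3562) = 3.9902
y' = 4.5 − -4.0000·(cos 1.8562 − cos 2.3562) = 6.2023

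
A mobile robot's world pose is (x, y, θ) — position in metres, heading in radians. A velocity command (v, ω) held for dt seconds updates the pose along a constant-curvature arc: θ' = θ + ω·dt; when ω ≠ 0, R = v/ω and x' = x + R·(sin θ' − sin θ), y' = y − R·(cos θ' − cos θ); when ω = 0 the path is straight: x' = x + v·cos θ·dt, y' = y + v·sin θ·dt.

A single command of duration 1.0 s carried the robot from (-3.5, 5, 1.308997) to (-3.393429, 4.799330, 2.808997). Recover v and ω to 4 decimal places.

Δθ = 2.808997 − 1.308997 = 1.500000
ω = Δθ/dt = 1.500000/1.0 = 1.5000
R = −Δy/(cos θ' − cos θ) = -0.1667
v = R·ω = -0.1667·1.5000 = -0.2500

v = -0.2500, ω = 1.5000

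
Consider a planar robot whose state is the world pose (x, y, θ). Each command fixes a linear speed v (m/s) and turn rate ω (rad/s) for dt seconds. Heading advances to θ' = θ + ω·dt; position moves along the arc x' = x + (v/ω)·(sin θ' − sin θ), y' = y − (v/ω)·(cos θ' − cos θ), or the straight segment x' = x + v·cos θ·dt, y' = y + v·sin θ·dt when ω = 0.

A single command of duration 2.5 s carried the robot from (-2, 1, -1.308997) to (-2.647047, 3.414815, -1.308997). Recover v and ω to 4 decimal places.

v = -1.0000, ω = 0.0000

Δθ = -1.308997 − -1.308997 = 0.000000
ω = Δθ/dt = 0.000000/2.5 = 0.0000
ω = 0 → v = (Δx·cos θ + Δy·sin θ)/dt = -1.0000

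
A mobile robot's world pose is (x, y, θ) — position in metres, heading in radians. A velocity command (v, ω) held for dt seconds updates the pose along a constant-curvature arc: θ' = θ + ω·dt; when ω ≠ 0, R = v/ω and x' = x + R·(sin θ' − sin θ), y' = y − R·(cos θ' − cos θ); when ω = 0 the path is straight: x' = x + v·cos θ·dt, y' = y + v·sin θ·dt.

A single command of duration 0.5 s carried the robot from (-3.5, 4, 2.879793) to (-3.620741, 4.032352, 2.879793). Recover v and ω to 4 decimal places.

v = 0.2500, ω = 0.0000

Δθ = 2.879793 − 2.879793 = 0.000000
ω = Δθ/dt = 0.000000/0.5 = 0.0000
ω = 0 → v = (Δx·cos θ + Δy·sin θ)/dt = 0.2500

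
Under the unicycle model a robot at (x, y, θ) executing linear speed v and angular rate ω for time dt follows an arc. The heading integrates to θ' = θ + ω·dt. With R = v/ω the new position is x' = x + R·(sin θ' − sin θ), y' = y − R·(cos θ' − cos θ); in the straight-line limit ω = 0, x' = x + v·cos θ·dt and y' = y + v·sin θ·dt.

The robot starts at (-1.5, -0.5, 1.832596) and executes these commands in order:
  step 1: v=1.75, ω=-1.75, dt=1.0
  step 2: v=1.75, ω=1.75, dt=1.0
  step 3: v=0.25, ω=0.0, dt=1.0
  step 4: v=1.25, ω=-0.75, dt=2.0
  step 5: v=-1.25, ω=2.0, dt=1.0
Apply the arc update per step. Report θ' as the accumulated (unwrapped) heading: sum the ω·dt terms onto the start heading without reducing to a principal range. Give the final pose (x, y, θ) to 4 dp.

(1.0197, 3.2369, 2.3326)

step 1: θ'=0.0826 (R=-1.0000) → pose (-0.6166, 0.7554, 0.0826)
step 2: θ'=1.8326 (R=1.0000) → pose (0.2668, 2.0108, 1.8326)
step 3: θ'=1.8326 (straight) → pose (0.2021, 2.2523, 1.8326)
step 4: θ'=0.3326 (R=-1.6667) → pose (1.2679, 4.2590, 0.3326)
step 5: θ'=2.3326 (R=-0.6250) → pose (1.0197, 3.2369, 2.3326)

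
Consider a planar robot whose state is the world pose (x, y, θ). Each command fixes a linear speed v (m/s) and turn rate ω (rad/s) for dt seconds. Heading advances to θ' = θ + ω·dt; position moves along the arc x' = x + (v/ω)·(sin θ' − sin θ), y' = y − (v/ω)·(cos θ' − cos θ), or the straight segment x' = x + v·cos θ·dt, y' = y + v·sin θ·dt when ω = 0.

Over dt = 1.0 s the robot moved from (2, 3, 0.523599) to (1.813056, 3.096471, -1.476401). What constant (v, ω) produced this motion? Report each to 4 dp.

Δθ = -1.476401 − 0.523599 = -2.000000
ω = Δθ/dt = -2.000000/1.0 = -2.0000
R = Δx/(sin θ' − sin θ) = 0.1250
v = R·ω = 0.1250·-2.0000 = -0.2500

v = -0.2500, ω = -2.0000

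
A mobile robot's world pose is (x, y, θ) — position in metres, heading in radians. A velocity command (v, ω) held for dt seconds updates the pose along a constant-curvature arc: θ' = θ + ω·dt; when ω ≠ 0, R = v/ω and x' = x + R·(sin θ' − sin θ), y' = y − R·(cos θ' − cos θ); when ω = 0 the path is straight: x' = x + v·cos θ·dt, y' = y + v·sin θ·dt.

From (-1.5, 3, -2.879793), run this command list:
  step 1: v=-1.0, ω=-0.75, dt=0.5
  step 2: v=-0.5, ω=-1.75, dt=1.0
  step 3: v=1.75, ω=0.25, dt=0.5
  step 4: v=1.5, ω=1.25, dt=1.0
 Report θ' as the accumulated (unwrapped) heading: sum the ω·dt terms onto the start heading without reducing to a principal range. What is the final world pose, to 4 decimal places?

(-1.1841, 4.7818, -3.6298)

step 1: θ'=-3.2548 (R=1.3333) → pose (-1.0043, 3.0369, -3.2548)
step 2: θ'=-5.0048 (R=0.2857) → pose (-0.7630, 2.6707, -5.0048)
step 3: θ'=-4.8798 (R=7.0000) → pose (-0.5637, 3.5221, -4.8798)
step 4: θ'=-3.6298 (R=1.2000) → pose (-1.1841, 4.7818, -3.6298)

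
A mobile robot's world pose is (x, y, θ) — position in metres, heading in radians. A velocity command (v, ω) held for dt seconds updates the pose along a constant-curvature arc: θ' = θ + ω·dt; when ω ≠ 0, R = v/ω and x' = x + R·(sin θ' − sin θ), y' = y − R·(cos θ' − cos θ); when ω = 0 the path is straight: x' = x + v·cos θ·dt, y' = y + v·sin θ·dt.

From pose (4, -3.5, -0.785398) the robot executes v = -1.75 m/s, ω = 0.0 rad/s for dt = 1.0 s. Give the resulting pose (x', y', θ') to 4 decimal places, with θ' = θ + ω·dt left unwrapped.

θ' = -0.7854 + 0.0·1.0 = -0.7854
ω = 0 → straight: x' = 4 + -1.75·cos(-0.7854)·1.0 = 2.7626
y' = -3.5 + -1.75·sin(-0.7854)·1.0 = -2.2626

(2.7626, -2.2626, -0.7854)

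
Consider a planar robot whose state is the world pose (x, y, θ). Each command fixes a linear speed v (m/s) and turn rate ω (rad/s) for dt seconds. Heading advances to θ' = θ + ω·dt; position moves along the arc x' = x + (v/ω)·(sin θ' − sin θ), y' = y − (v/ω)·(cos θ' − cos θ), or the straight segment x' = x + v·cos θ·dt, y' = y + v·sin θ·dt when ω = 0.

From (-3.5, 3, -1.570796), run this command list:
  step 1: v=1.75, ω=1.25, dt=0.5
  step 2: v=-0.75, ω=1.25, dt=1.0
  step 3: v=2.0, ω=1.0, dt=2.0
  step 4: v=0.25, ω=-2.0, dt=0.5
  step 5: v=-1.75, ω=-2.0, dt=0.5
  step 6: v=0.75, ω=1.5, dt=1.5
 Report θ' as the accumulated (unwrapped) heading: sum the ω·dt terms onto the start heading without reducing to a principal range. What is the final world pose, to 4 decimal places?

step 1: θ'=-0.9458 (R=1.4000) → pose (-3.2353, 2.1809, -0.9458)
step 2: θ'=0.3042 (R=-0.6000) → pose (-3.9016, 2.4023, 0.3042)
step 3: θ'=2.3042 (R=2.0000) → pose (-3.0149, 5.6492, 2.3042)
step 4: θ'=1.3042 (R=-0.1250) → pose (-3.0426, 5.7658, 1.3042)
step 5: θ'=0.3042 (R=0.8750) → pose (-3.6246, 5.1615, 0.3042)
step 6: θ'=2.5542 (R=0.5000) → pose (-3.4973, 6.0548, 2.5542)

(-3.4973, 6.0548, 2.5542)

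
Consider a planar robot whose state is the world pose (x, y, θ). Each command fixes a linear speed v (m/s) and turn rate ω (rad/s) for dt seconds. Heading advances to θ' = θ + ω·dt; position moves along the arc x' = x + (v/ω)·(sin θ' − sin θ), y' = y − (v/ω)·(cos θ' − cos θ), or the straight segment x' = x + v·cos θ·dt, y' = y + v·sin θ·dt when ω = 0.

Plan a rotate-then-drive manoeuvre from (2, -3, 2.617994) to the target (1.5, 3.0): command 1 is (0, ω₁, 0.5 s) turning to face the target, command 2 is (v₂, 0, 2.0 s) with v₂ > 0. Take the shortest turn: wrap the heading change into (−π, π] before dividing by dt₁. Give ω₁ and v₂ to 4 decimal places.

ω₁ = -1.9281, v₂ = 3.0104

heading to target = atan2(3−-3, 1.5−2) = 1.6539
Δθ = wrap(1.6539 − 2.6180) = -0.9641; ω₁ = Δθ/dt₁ = -1.9281
distance = √((1.5−2)² + (3−-3)²) = 6.0208; v₂ = distance/dt₂ = 3.0104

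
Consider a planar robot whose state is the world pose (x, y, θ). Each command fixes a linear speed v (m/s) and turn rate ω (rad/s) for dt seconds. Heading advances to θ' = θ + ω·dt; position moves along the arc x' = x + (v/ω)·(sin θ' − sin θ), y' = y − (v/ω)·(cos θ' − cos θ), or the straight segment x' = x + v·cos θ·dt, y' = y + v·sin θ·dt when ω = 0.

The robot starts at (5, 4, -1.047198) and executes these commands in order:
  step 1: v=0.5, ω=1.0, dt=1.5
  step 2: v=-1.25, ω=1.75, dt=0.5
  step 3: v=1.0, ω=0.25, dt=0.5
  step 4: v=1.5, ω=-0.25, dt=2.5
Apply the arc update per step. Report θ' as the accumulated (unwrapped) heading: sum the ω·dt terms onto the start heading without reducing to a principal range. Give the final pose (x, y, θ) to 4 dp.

(6.9002, 7.1742, 0.8278)

step 1: θ'=0.4528 (R=0.5000) → pose (5.6518, 3.8004, 0.4528)
step 2: θ'=1.3278 (R=-0.7143) → pose (5.2709, 3.3299, 1.3278)
step 3: θ'=1.4528 (R=4.0000) → pose (5.3606, 3.8215, 1.4528)
step 4: θ'=0.8278 (R=-6.0000) → pose (6.9002, 7.1742, 0.8278)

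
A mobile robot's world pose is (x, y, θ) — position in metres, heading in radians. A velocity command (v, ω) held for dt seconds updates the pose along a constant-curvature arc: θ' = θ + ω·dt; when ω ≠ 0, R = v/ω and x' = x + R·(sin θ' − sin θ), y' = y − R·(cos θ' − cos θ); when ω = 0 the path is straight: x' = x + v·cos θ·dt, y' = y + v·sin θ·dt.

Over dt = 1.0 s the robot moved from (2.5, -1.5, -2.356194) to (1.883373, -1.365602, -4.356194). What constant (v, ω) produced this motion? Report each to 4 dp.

v = 0.7500, ω = -2.0000

Δθ = -4.356194 − -2.356194 = -2.000000
ω = Δθ/dt = -2.000000/1.0 = -2.0000
R = Δx/(sin θ' − sin θ) = -0.3750
v = R·ω = -0.3750·-2.0000 = 0.7500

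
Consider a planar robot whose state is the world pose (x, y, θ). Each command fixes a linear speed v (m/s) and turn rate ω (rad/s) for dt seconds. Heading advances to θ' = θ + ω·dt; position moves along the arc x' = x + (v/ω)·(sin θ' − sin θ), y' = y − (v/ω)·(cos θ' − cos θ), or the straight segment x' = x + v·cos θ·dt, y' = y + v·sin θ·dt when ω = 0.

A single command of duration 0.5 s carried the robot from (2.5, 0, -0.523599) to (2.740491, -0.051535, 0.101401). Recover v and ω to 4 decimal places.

Δθ = 0.101401 − -0.523599 = 0.625000
ω = Δθ/dt = 0.625000/0.5 = 1.2500
R = Δx/(sin θ' − sin θ) = 0.4000
v = R·ω = 0.4000·1.2500 = 0.5000

v = 0.5000, ω = 1.2500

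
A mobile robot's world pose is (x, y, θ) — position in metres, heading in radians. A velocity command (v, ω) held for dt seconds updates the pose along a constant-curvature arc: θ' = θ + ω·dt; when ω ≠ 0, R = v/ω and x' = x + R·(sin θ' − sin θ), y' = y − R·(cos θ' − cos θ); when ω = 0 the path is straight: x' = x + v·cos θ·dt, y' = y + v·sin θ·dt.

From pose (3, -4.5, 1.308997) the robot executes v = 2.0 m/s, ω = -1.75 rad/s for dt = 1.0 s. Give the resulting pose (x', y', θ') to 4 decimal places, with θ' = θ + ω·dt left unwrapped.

θ' = 1.3090 + -1.75·1.0 = -0.4410
R = v/ω = 2.0/-1.75 = -1.1429
x' = 3 + -1.1429·(sin -0.4410 − sin 1.3090) = 4.5917
y' = -4.5 − -1.1429·(cos -0.4410 − cos 1.3090) = -3.7623

(4.5917, -3.7623, -0.4410)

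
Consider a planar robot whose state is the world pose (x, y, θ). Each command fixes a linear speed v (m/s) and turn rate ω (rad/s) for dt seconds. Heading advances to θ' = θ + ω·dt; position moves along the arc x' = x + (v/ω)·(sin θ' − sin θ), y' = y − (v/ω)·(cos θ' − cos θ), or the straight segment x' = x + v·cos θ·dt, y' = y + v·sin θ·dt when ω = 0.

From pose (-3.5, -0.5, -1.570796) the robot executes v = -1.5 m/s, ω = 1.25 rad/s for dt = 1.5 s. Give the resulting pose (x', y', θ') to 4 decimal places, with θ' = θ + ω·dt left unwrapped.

(-5.0594, 0.6449, 0.3042)

θ' = -1.5708 + 1.25·1.5 = 0.3042
R = v/ω = -1.5/1.25 = -1.2000
x' = -3.5 + -1.2000·(sin 0.3042 − sin -1.5708) = -5.0594
y' = -0.5 − -1.2000·(cos 0.3042 − cos -1.5708) = 0.6449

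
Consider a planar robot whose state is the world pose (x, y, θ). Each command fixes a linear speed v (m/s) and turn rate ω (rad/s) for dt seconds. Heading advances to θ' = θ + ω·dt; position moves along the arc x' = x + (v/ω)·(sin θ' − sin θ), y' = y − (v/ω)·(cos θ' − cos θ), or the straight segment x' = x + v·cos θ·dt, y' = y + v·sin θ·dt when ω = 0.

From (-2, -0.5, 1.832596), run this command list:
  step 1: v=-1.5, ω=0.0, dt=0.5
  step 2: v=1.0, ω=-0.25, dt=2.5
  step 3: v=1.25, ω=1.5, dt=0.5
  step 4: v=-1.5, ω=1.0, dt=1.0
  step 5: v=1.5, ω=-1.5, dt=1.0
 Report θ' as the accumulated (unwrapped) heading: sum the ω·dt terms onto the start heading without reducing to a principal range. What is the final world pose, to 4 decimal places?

(-1.3843, 2.0296, 1.4576)

step 1: θ'=1.8326 (straight) → pose (-1.8059, -1.2244, 1.8326)
step 2: θ'=1.2076 (R=-4.0000) → pose (-1.6812, 1.2319, 1.2076)
step 3: θ'=1.9576 (R=0.8333) → pose (-1.6884, 1.8423, 1.9576)
step 4: θ'=2.9576 (R=-1.5000) → pose (-0.5737, 0.9335, 2.9576)
step 5: θ'=1.4576 (R=-1.0000) → pose (-1.3843, 2.0296, 1.4576)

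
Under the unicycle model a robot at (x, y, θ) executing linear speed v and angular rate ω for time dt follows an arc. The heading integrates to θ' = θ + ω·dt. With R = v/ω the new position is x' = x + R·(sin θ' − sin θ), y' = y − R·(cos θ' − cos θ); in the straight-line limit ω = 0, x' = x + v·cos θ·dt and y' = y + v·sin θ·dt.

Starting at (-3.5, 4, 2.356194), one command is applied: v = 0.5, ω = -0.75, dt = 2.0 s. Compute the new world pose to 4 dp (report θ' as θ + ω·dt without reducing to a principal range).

θ' = 2.3562 + -0.75·2.0 = 0.8562
R = v/ω = 0.5/-0.75 = -0.6667
x' = -3.5 + -0.6667·(sin 0.8562 − sin 2.3562) = -3.5322
y' = 4 − -0.6667·(cos 0.8562 − cos 2.3562) = 4.9083

(-3.5322, 4.9083, 0.8562)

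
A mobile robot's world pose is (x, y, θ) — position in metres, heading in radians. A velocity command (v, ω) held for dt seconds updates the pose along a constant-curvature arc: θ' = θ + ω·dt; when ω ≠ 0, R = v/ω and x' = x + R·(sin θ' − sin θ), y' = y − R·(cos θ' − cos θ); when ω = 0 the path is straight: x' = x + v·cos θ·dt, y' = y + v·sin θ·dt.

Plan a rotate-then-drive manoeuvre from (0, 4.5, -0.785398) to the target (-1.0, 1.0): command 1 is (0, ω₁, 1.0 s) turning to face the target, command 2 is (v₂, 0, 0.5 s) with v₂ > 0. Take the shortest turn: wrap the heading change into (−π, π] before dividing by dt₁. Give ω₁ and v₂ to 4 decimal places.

ω₁ = -1.0637, v₂ = 7.2801

heading to target = atan2(1−4.5, -1−0) = -1.8491
Δθ = wrap(-1.8491 − -0.7854) = -1.0637; ω₁ = Δθ/dt₁ = -1.0637
distance = √((-1−0)² + (1−4.5)²) = 3.6401; v₂ = distance/dt₂ = 7.2801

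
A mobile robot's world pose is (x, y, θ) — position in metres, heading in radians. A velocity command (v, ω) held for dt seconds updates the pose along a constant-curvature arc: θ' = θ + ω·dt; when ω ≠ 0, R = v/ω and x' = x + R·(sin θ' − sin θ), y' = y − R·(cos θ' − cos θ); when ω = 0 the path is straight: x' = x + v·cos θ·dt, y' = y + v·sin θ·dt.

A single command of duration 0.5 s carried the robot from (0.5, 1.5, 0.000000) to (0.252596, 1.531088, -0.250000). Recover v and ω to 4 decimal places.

Δθ = -0.250000 − 0.000000 = -0.250000
ω = Δθ/dt = -0.250000/0.5 = -0.5000
R = Δx/(sin θ' − sin θ) = 1.0000
v = R·ω = 1.0000·-0.5000 = -0.5000

v = -0.5000, ω = -0.5000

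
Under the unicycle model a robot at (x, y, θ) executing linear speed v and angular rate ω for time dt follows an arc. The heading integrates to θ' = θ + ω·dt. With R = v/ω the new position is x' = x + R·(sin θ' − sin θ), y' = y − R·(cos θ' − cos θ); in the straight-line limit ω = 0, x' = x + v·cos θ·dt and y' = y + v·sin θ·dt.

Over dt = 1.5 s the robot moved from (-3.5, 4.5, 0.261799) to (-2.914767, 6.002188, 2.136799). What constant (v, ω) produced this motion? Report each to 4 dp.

v = 1.2500, ω = 1.2500

Δθ = 2.136799 − 0.261799 = 1.875000
ω = Δθ/dt = 1.875000/1.5 = 1.2500
R = −Δy/(cos θ' − cos θ) = 1.0000
v = R·ω = 1.0000·1.2500 = 1.2500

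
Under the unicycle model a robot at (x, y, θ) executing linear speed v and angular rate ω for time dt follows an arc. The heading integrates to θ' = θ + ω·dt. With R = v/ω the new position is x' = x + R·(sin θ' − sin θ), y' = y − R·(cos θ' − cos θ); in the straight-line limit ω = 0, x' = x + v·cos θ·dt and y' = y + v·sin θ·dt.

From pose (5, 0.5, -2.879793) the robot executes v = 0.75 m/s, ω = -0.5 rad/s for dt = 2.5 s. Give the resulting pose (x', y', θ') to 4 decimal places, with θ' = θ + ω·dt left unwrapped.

θ' = -2.8798 + -0.5·2.5 = -4.1298
R = v/ω = 0.75/-0.5 = -1.5000
x' = 5 + -1.5000·(sin -4.1298 − sin -2.8798) = 3.3592
y' = 0.5 − -1.5000·(cos -4.1298 − cos -2.8798) = 1.1236

(3.3592, 1.1236, -4.1298)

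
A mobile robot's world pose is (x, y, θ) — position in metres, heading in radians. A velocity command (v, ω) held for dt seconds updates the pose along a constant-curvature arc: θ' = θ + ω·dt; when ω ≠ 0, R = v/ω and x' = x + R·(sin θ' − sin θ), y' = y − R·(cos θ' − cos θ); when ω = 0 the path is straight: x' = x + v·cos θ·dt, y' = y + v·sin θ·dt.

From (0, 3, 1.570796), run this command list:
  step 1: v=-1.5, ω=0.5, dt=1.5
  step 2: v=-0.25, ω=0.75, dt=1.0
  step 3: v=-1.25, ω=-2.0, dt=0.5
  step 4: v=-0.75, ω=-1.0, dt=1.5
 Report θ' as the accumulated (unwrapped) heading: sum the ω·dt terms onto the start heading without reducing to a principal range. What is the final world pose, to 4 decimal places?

(1.2766, -0.4647, 0.5708)

step 1: θ'=2.3208 (R=-3.0000) → pose (0.8049, 0.9551, 2.3208)
step 2: θ'=3.0708 (R=-0.3333) → pose (1.0252, 0.8498, 3.0708)
step 3: θ'=2.0708 (R=0.6250) → pose (1.5295, 0.5260, 2.0708)
step 4: θ'=0.5708 (R=0.7500) → pose (1.2766, -0.4647, 0.5708)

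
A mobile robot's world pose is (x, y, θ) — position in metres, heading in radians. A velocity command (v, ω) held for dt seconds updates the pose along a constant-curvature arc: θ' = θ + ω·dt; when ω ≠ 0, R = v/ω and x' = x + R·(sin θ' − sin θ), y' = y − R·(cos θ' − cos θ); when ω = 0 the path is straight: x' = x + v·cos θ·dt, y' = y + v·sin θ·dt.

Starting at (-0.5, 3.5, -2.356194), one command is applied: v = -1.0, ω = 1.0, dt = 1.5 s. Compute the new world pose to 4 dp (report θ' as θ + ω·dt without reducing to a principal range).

θ' = -2.3562 + 1.0·1.5 = -0.8562
R = v/ω = -1.0/1.0 = -1.0000
x' = -0.5 + -1.0000·(sin -0.8562 − sin -2.3562) = -0.4518
y' = 3.5 − -1.0000·(cos -0.8562 − cos -2.3562) = 4.8624

(-0.4518, 4.8624, -0.8562)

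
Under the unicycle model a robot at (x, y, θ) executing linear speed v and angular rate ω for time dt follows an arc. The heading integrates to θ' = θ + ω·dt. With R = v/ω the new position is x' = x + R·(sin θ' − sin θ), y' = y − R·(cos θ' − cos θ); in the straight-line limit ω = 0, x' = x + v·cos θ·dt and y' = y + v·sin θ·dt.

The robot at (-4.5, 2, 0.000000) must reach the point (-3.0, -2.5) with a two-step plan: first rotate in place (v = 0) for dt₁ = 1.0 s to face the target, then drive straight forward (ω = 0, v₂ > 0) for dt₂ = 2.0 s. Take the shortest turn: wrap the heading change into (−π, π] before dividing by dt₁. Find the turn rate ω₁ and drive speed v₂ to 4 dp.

heading to target = atan2(-2.5−2, -3−-4.5) = -1.2490
Δθ = wrap(-1.2490 − 0.0000) = -1.2490; ω₁ = Δθ/dt₁ = -1.2490
distance = √((-3−-4.5)² + (-2.5−2)²) = 4.7434; v₂ = distance/dt₂ = 2.3717

ω₁ = -1.2490, v₂ = 2.3717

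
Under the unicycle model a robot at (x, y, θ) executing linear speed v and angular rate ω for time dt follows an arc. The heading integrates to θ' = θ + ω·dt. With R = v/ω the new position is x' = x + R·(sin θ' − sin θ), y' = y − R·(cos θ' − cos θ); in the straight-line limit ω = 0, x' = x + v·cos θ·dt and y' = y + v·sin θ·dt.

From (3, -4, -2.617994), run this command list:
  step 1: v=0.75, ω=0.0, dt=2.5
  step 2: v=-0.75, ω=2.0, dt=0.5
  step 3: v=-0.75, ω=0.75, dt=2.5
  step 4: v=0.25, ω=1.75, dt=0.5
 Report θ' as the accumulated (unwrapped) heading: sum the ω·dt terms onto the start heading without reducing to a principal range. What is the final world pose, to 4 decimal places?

(0.4032, -3.5386, 1.1320)

step 1: θ'=-2.6180 (straight) → pose (1.3762, -4.9375, -2.6180)
step 2: θ'=-1.6180 (R=-0.3750) → pose (1.5633, -4.6304, -1.6180)
step 3: θ'=0.2570 (R=-1.0000) → pose (0.3102, -3.6161, 0.2570)
step 4: θ'=1.1320 (R=0.1429) → pose (0.4032, -3.5386, 1.1320)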